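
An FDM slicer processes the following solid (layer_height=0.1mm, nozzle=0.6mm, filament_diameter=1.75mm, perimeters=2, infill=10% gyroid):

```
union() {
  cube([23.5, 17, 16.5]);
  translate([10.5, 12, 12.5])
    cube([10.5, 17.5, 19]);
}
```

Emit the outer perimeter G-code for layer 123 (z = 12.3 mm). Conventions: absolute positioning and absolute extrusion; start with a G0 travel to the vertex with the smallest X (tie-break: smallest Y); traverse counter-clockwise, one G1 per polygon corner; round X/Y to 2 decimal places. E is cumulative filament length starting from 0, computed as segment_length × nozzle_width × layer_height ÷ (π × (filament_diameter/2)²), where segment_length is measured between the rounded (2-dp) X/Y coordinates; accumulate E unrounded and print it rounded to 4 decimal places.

At z = 12.3 mm: the cube is present — its section is the full 23.5×17 rectangle; the cube at (10.5, 12) does not reach this height (z outside [12.5, 31.5]); Combining (union): only the 23.5×17 cube is present, so the union is just that shape — 1 connected region. The outline is a single polygon with 4 vertices. Extrusion per mm of travel: 0.6 × 0.1 / (π × 0.875²) = 0.024945. Accumulating E over each segment gives final E = 2.0206.

G0 X0.00 Y0.00 Z12.30
G1 X23.50 Y0.00 E0.5862
G1 X23.50 Y17.00 E1.0103
G1 X0.00 Y17.00 E1.5965
G1 X0.00 Y0.00 E2.0206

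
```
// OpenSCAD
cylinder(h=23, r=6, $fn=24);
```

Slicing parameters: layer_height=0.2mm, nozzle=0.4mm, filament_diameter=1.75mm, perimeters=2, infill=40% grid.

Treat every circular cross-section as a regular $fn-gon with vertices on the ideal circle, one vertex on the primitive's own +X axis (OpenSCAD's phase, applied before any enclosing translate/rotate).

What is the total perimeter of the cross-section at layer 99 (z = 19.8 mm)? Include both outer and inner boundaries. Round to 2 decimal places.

37.59 mm

At z = 19.8 mm: the cylinder: section is a regular 24-gon, circumradius r=6 (perimeter = 2·24·6.000·sin(180°/24) = 37.59 mm). Overall, the cross-section is a single solid region. Total boundary length (outer) = 37.59 mm.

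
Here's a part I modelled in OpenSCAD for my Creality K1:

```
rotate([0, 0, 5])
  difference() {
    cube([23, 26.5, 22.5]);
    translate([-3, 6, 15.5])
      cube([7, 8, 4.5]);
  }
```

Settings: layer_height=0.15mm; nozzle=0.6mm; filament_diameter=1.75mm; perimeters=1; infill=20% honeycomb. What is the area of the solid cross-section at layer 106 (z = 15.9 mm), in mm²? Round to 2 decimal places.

At z = 15.9 mm: the cube (footprint 23×26.5) is included at this height (area 609.50 mm²); the 7×8 cube at (-3, 6) contributes its full rectangle (area 56.00 mm²); Taking the first minus the rest: starting from the 23×26.5 cube (609.50 mm²), the 7×8 cube at (-3, 6) partially overlaps it — only the 32.00 mm² overlap (of its 56.00 mm²) is removed, clipping the outline — area = 577.50 mm²; (rotated 5° about Z; rotation is an isometry so areas/perimeters/island counts are preserved). Overall, the cross-section is a single solid region. Net area = 577.50 mm².

577.50 mm²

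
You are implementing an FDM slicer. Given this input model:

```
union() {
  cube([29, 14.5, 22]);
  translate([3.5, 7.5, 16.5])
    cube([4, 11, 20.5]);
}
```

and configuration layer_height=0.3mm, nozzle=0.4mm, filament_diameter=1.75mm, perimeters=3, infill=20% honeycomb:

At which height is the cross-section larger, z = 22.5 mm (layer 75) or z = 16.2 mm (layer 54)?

Layer 75 (z = 22.5): the cube is absent (z outside [0, 22]); the cube at (3.5, 7.5) (footprint 4×11) is included at this height (area 44.00 mm²); Merging all regions: only the 4×11 cube at (3.5, 7.5) is present, so the union is just that shape — area = 44.00 mm². So its area = 44.00 mm². Layer 54 (z = 16.2): the 29×14.5 cube contributes its full rectangle (area 420.50 mm²); the cube at (3.5, 7.5) is absent (z outside [16.5, 37]); Taking the union: only the 29×14.5 cube is present, so the union is just that shape — area = 420.50 mm². So its area = 420.50 mm². Layer 54 is larger (420.50 vs 44.00 mm²).

layer 54 (z = 16.2 mm)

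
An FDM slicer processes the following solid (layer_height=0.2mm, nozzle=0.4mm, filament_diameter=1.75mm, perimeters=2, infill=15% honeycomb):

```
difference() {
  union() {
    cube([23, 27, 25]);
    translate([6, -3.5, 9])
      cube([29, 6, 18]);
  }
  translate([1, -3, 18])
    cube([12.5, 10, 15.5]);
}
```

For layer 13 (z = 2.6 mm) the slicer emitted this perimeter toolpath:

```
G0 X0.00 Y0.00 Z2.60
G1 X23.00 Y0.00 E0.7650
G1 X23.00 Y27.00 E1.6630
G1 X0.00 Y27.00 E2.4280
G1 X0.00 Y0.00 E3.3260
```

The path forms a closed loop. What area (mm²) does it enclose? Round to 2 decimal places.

Apply the shoelace formula to the sequence of (X, Y) vertices; enclosed area = 621.00 mm².

621.00 mm²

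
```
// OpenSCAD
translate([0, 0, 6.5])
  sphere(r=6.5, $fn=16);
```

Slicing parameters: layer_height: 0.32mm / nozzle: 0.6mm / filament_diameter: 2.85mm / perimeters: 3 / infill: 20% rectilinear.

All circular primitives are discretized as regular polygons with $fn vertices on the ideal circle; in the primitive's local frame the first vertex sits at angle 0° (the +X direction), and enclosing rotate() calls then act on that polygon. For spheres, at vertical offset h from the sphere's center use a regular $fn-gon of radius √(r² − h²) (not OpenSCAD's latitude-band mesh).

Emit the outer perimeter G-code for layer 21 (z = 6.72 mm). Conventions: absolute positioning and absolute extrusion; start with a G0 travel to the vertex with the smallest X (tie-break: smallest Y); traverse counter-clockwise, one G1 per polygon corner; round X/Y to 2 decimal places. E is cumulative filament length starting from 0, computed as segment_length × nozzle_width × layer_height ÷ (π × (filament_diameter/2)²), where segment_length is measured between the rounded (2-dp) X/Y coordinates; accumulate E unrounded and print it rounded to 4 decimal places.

G0 X-6.50 Y0.00 Z6.72
G1 X-6.00 Y-2.49 E0.0764
G1 X-4.59 Y-4.59 E0.1526
G1 X-2.49 Y-6.00 E0.2287
G1 X0.00 Y-6.50 E0.3051
G1 X2.49 Y-6.00 E0.3816
G1 X4.59 Y-4.59 E0.4577
G1 X6.00 Y-2.49 E0.5338
G1 X6.50 Y0.00 E0.6103
G1 X6.00 Y2.49 E0.6867
G1 X4.59 Y4.59 E0.7628
G1 X2.49 Y6.00 E0.8390
G1 X0.00 Y6.50 E0.9154
G1 X-2.49 Y6.00 E0.9918
G1 X-4.59 Y4.59 E1.0680
G1 X-6.00 Y2.49 E1.1441
G1 X-6.50 Y0.00 E1.2205

At z = 6.72 mm: the r=6.5 sphere contributes a regular 16-gon of circumradius √(6.5²−0.22²) = 6.496. The outline is a single polygon with 16 vertices. Extrusion per mm of travel: 0.6 × 0.32 / (π × 1.425²) = 0.030097. Accumulating E over each segment gives final E = 1.2205.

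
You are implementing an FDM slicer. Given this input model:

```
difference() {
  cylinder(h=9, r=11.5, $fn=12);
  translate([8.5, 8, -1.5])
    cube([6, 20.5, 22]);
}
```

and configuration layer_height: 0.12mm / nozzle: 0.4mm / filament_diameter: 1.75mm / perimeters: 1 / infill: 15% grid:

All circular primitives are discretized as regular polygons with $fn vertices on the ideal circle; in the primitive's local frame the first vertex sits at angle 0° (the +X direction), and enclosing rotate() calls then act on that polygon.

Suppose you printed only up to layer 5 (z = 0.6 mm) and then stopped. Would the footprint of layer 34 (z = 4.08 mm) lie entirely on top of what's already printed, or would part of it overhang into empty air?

entirely on top

Compare the two slices. At z = 0.6: the r=11.5 cylinder gives a regular 12-gon of circumradius 11.5 (constant along its height) (area = (12/2)·11.500²·sin(360°/12) = 396.75 mm²); the cube at (8.5, 8) is present — its section is the full 6×20.5 rectangle (area 123.00 mm²); Taking the first minus the rest: starting from the r=11.5 cylinder (396.75 mm²), the 6×20.5 cube at (8.5, 8) misses the remaining region (no effect) — area = 396.75 mm². At z = 4.08: the r=11.5 cylinder contributes a regular 12-gon of circumradius 11.5 (area = (12/2)·11.500²·sin(360°/12) = 396.75 mm²); the 6×20.5 cube at (8.5, 8) contributes its full rectangle (area 123.00 mm²); After the difference (first − rest): starting from the r=11.5 cylinder (396.75 mm²), the 6×20.5 cube at (8.5, 8) misses the remaining region (no effect) — area = 396.75 mm². Checking containment: the cross-section at z = 4.08 is a subset of the cross-section at z = 0.6.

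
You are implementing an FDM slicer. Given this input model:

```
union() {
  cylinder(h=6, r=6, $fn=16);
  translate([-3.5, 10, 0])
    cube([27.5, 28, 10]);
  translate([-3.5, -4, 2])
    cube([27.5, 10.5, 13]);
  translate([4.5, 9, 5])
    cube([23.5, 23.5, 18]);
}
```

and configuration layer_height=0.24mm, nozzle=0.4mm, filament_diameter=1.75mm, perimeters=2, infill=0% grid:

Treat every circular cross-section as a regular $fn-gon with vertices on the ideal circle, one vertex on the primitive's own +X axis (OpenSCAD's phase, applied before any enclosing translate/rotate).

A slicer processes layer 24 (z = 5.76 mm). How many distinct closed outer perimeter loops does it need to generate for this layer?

At z = 5.76 mm: the r=6 cylinder contributes a regular 16-gon of circumradius 6; the 27.5×28 cube at (-3.5, 10) contributes its full rectangle; the cube at (-3.5, -4) (footprint 27.5×10.5) is included at this height; the cube at (4.5, 9) (footprint 23.5×23.5) is included at this height; Combining (union): the regions partially overlap (shared area 521.47 mm²), so overlapping operands fuse into one piece — 2 connected regions. The result has 2 disconnected regions.

2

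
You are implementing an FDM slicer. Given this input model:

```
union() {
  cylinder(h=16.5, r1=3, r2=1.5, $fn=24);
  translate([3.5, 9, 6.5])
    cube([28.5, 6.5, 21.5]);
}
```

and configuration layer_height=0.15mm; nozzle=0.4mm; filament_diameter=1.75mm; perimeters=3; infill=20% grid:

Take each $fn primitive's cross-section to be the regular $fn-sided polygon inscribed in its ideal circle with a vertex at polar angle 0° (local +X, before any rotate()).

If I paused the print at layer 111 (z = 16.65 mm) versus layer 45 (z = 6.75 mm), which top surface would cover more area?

Layer 111 (z = 16.65): the cone is not intersected at this z (z outside [0, 16.5]); the cube at (3.5, 9) (footprint 28.5×6.5) is included at this height (area 185.25 mm²); Combining (union): only the 28.5×6.5 cube at (3.5, 9) is present, so the union is just that shape — area = 185.25 mm². So its area = 185.25 mm². Layer 45 (z = 6.75): the cone contributes a regular 24-gon of circumradius 2.386 (interpolated between r1=3 and r2=1.5 at t=0.409) (area = (24/2)·2.386²·sin(360°/24) = 17.69 mm²); the cube at (3.5, 9) is present — its section is the full 28.5×6.5 rectangle (area 185.25 mm²); Combining (union): the 2 present regions are separate (no shared area or edge), so areas and boundary lengths simply add and each stays a separate island — area = 202.94 mm². So its area = 202.94 mm². Layer 45 is larger (202.94 vs 185.25 mm²).

layer 45 (z = 6.75 mm)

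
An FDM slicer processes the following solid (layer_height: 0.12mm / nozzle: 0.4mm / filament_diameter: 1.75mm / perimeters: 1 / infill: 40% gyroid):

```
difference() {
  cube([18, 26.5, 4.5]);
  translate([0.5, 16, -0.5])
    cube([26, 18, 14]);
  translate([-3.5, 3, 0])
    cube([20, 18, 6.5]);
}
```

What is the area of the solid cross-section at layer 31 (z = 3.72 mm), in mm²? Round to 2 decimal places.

76.25 mm²

At z = 3.72 mm: the cube is present — its section is the full 18×26.5 rectangle (area 477.00 mm²); the cube at (0.5, 16) (footprint 26×18) is included at this height (area 468.00 mm²); the cube at (-3.5, 3) is present — its section is the full 20×18 rectangle (area 360.00 mm²); Subtracting the remaining from the first: starting from the 18×26.5 cube (477.00 mm²), the 26×18 cube at (0.5, 16) partially overlaps it — only the 183.75 mm² overlap (of its 468.00 mm²) is removed, clipping the outline; the 20×18 cube at (-3.5, 3) partially overlaps it — only the 217.00 mm² overlap (of its 360.00 mm²) is removed, clipping the outline — area = 76.25 mm². Overall, the cross-section has 2 separate islands. Net area = 76.25 mm².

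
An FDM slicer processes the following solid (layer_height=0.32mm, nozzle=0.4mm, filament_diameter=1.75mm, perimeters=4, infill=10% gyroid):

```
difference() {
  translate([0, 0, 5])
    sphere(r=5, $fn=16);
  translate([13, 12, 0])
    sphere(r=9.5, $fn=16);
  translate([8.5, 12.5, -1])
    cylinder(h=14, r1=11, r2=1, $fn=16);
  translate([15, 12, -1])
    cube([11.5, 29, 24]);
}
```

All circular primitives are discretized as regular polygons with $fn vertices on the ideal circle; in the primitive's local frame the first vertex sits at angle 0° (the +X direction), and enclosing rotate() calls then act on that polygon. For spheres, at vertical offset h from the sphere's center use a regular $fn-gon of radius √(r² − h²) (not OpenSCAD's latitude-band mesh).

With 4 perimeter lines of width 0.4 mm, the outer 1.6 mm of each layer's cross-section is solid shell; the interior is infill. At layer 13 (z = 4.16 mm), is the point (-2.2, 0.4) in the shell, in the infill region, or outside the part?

At z = 4.16 mm: the sphere: section is a regular 16-gon, circumradius = √(r²−h²) = √(5²−0.84²) = 4.929; the sphere at (13, 12): section is a regular 16-gon, circumradius = √(r²−h²) = √(9.5²−4.16²) = 8.541; the cone at (8.5, 12.5) (r1=11→r2=1) has section circumradius 7.314 here — a regular 16-gon; the 11.5×29 cube at (15, 12) contributes its full rectangle; Taking the first minus the rest: starting from the r=5 sphere, the r=9.5 sphere at (13, 12) misses the remaining region (no effect); the cone at (8.5, 12.5) misses the remaining region (no effect); the 11.5×29 cube at (15, 12) misses the remaining region (no effect) — 1 connected region. Overall, the cross-section is a single solid region. The nearest boundary edge runs (-4.93, 0.00)→(-4.55, 1.89); distance from the point to it = 2.60 mm. The point is inside the cross-section and 2.60 mm from the nearest boundary — more than the 1.6 mm shell width (4 × 0.4), so it's in the infill interior.

infill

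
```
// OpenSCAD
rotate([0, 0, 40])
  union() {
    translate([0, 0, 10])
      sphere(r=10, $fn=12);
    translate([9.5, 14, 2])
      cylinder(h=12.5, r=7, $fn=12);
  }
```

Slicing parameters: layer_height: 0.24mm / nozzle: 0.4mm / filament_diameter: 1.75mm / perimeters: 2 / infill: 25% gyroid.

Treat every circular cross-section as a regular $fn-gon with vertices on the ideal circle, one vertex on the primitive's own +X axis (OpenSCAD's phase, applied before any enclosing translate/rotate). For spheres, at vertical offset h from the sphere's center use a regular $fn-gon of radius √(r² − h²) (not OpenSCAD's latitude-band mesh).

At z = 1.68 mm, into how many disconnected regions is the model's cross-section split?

At z = 1.68 mm: the r=10 sphere slices to a regular 12-gon of circumradius 5.548 (√(r²−h²) with h=8.32 from center); the cylinder at (9.5, 14) is absent (z outside [2, 14.5]); Merging all regions: only the r=10 sphere is present, so the union is just that shape — 1 connected region; (rotated 40° about Z; rotation is an isometry so areas/perimeters/island counts are preserved). The result has 1 disconnected region.

1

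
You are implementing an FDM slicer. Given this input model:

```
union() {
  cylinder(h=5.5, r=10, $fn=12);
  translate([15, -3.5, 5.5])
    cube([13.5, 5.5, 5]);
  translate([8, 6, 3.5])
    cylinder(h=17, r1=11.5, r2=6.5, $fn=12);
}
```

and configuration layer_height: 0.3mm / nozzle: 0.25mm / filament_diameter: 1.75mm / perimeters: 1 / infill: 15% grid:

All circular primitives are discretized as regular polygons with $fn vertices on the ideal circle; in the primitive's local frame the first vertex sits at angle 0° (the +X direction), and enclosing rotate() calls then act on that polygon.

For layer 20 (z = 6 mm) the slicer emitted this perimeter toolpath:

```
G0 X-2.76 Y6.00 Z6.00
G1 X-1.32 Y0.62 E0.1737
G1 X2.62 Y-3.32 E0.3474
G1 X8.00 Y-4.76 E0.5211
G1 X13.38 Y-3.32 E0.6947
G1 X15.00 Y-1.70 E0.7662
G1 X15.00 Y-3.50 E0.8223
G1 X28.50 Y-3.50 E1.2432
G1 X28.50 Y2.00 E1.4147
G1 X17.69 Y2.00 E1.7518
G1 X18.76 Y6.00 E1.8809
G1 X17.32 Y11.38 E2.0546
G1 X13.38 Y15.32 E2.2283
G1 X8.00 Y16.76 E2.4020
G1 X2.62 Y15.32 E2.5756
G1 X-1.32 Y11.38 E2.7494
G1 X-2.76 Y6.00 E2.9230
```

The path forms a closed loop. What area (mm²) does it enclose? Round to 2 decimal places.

415.49 mm²

Apply the shoelace formula to the sequence of (X, Y) vertices; enclosed area = 415.49 mm².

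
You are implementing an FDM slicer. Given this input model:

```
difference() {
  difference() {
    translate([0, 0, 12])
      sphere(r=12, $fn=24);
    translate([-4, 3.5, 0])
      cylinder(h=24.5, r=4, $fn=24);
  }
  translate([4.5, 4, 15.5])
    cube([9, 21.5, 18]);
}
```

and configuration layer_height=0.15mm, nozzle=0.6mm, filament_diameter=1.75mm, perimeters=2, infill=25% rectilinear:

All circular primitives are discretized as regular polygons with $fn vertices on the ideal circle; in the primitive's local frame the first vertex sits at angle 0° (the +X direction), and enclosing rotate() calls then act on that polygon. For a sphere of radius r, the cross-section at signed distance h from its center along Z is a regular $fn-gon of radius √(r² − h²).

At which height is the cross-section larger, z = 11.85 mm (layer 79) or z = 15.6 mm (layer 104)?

layer 79 (z = 11.85 mm)

Layer 79 (z = 11.85): the r=12 sphere slices to a regular 24-gon of circumradius 11.999 (√(r²−h²) with h=0.15 from center) (area = (24/2)·11.999²·sin(360°/24) = 447.17 mm²); the r=4 cylinder at (-4, 3.5) gives a regular 24-gon of circumradius 4 (constant along its height) (area = (24/2)·4.000²·sin(360°/24) = 49.69 mm²); Taking the first minus the rest: starting from the r=12 sphere (447.17 mm²), the r=4 cylinder at (-4, 3.5) lies wholly inside it (removes its full 49.69 mm² and its 25.06 mm outline becomes a hole wall) — area = 397.48 mm²; the cube at (4.5, 4) is not intersected at this z (z outside [15.5, 33.5]); Taking the first minus the rest: none of the subtracted shapes is present at this height, so the result so far is unchanged — area = 397.48 mm². So its area = 397.48 mm². Layer 104 (z = 15.6): the r=12 sphere contributes a regular 24-gon of circumradius √(12²−3.6²) = 11.447 (area = (24/2)·11.447²·sin(360°/24) = 406.99 mm²); the cylinder at (-4, 3.5): section is a regular 24-gon, circumradius r=4 (area = (24/2)·4.000²·sin(360°/24) = 49.69 mm²); After the difference (first − rest): starting from the r=12 sphere (406.99 mm²), the r=4 cylinder at (-4, 3.5) lies wholly inside it (removes its full 49.69 mm² and its 25.06 mm outline becomes a hole wall) — area = 357.29 mm²; the cube at (4.5, 4) is present — its section is the full 9×21.5 rectangle (area 193.50 mm²); Taking the first minus the rest: starting from that combined region (357.29 mm²), the 9×21.5 cube at (4.5, 4) partially overlaps it — only the 25.32 mm² overlap (of its 193.50 mm²) is removed, clipping the outline — area = 331.98 mm². So its area = 331.98 mm². Layer 79 is larger (397.48 vs 331.98 mm²).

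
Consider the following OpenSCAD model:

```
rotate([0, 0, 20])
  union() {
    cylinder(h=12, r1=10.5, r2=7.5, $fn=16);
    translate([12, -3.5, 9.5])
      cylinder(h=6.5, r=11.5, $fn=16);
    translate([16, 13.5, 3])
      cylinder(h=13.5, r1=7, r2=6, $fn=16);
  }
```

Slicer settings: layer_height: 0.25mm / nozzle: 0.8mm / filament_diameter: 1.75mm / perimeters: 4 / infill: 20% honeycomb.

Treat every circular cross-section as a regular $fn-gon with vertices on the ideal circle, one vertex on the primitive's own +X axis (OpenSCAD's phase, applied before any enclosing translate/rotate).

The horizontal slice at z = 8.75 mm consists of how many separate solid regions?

At z = 8.75 mm: the cone: at t=0.729 of its height the radius interpolates to r₁+(r₂−r₁)t = 8.312, giving a regular 16-gon of that circumradius; the cylinder at (12, -3.5) is not intersected at this z (z outside [9.5, 16]); the cone at (16, 13.5): at t=0.426 of its height the radius interpolates to r₁+(r₂−r₁)t = 6.574, giving a regular 16-gon of that circumradius; Merging all regions: the 2 present regions are separate (no shared area or edge), so areas and boundary lengths simply add and each stays a separate island — 2 connected regions; (rotated 20° about Z; rotation is an isometry so areas/perimeters/island counts are preserved). The result has 2 disconnected regions.

2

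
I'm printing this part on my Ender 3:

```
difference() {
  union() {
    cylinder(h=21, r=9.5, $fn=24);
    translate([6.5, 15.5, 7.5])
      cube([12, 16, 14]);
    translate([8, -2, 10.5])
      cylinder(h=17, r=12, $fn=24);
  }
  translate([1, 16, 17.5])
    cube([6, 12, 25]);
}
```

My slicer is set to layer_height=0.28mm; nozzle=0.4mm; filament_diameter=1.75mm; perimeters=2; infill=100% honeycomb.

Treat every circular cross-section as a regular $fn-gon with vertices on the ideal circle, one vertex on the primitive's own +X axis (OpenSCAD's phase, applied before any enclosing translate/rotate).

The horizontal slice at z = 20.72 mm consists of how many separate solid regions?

2

At z = 20.72 mm: the r=9.5 cylinder contributes a regular 24-gon of circumradius 9.5; the cube at (6.5, 15.5) (footprint 12×16) is included at this height; the r=12 cylinder at (8, -2) gives a regular 24-gon of circumradius 12 (constant along its height); Taking the union: the regions partially overlap (shared area 183.29 mm²), so overlapping operands fuse into one piece — 2 connected regions; the cube at (1, 16) (footprint 6×12) is included at this height; After the difference (first − rest): starting from the result so far, the 6×12 cube at (1, 16) partially overlaps it — only the 6.00 mm² overlap (of its 72.00 mm²) is removed, clipping the outline — 2 connected regions. The result has 2 disconnected regions.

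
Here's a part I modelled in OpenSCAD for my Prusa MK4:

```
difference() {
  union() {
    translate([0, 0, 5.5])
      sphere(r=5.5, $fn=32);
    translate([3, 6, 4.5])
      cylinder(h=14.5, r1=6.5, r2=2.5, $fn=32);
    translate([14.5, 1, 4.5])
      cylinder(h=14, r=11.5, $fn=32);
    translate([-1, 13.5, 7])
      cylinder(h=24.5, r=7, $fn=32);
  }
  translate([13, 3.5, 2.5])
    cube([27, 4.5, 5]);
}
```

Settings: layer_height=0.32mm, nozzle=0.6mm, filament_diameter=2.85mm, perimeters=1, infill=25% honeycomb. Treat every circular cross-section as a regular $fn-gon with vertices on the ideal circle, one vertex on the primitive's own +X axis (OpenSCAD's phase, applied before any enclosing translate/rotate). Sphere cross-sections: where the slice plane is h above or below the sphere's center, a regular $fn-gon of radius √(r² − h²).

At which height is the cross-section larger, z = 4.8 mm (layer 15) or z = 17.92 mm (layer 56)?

layer 56 (z = 17.92 mm)

Layer 15 (z = 4.8): the sphere: section is a regular 32-gon, circumradius = √(r²−h²) = √(5.5²−0.7²) = 5.455 (area = (32/2)·5.455²·sin(360°/32) = 92.89 mm²); the cone at (3, 6) (r1=6.5→r2=2.5) has section circumradius 6.417 here — a regular 32-gon (area = (32/2)·6.417²·sin(360°/32) = 128.54 mm²); the cylinder at (14.5, 1): section is a regular 32-gon, circumradius r=11.5 (area = (32/2)·11.500²·sin(360°/32) = 412.81 mm²); the cylinder at (-1, 13.5) does not reach this height (z outside [7, 31.5]); Merging all regions: the regions partially overlap — summed areas 634.25 mm² minus the doubly-counted overlap 83.69 mm² gives 550.56 mm² — area = 550.56 mm²; the 27×4.5 cube at (13, 3.5) contributes its full rectangle (area 121.50 mm²); Taking the first minus the rest: starting from that combined region (550.56 mm²), the 27×4.5 cube at (13, 3.5) partially overlaps it — only the 53.25 mm² overlap (of its 121.50 mm²) is removed, clipping the outline — area = 497.31 mm². So its area = 497.31 mm². Layer 56 (z = 17.92): the sphere is absent (|z−center|=12.420 > r=5.5); the cone at (3, 6): at t=0.926 of its height the radius interpolates to r₁+(r₂−r₁)t = 2.798, giving a regular 32-gon of that circumradius (area = (32/2)·2.798²·sin(360°/32) = 24.44 mm²); the r=11.5 cylinder at (14.5, 1) gives a regular 32-gon of circumradius 11.5 (constant along its height) (area = (32/2)·11.500²·sin(360°/32) = 412.81 mm²); the r=7 cylinder at (-1, 13.5) gives a regular 32-gon of circumradius 7 (constant along its height) (area = (32/2)·7.000²·sin(360°/32) = 152.95 mm²); Taking the union: the regions partially overlap — summed areas 590.20 mm² minus the doubly-counted overlap 9.55 mm² gives 580.64 mm² — area = 580.64 mm²; the cube at (13, 3.5) does not reach this height (z outside [2.5, 7.5]); Taking the first minus the rest: none of the subtracted shapes is present at this height, so the result so far is unchanged — area = 580.64 mm². So its area = 580.64 mm². Layer 56 is larger (580.64 vs 497.31 mm²).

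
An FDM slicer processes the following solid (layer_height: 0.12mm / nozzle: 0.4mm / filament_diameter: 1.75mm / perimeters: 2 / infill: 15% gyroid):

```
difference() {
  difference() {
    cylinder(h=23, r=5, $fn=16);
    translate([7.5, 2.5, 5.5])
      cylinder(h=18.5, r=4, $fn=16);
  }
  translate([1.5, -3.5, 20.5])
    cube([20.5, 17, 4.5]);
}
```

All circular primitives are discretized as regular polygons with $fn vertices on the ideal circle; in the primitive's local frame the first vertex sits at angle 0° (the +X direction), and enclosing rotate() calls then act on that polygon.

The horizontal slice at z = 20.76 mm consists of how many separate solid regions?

At z = 20.76 mm: the r=5 cylinder contributes a regular 16-gon of circumradius 5; the r=4 cylinder at (7.5, 2.5) gives a regular 16-gon of circumradius 4 (constant along its height); Taking the first minus the rest: starting from the r=5 cylinder, the r=4 cylinder at (7.5, 2.5) partially overlaps it — only the 2.66 mm² overlap (of its 48.98 mm²) is removed, clipping the outline — 1 connected region; the cube at (1.5, -3.5) (footprint 20.5×17) is included at this height; Subtracting the remaining from the first: starting from that combined region, the 20.5×17 cube at (1.5, -3.5) partially overlaps it — only the 19.63 mm² overlap (of its 348.50 mm²) is removed, clipping the outline — 1 connected region. The result has 1 disconnected region.

1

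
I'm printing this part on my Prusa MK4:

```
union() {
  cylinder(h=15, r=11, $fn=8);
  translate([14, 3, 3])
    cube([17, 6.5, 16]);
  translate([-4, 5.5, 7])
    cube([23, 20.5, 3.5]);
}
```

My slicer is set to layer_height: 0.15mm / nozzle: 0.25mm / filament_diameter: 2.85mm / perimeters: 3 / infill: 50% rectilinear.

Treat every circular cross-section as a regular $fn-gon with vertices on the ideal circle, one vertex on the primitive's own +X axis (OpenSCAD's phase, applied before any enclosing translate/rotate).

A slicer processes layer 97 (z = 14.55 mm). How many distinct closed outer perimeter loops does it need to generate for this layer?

2

At z = 14.55 mm: the r=11 cylinder contributes a regular 8-gon of circumradius 11; the cube at (14, 3) (footprint 17×6.5) is included at this height; the cube at (-4, 5.5) does not reach this height (z outside [7, 10.5]); Merging all regions: the 2 present regions are separate (no shared area or edge), so areas and boundary lengths simply add and each stays a separate island — 2 connected regions. The result has 2 disconnected regions.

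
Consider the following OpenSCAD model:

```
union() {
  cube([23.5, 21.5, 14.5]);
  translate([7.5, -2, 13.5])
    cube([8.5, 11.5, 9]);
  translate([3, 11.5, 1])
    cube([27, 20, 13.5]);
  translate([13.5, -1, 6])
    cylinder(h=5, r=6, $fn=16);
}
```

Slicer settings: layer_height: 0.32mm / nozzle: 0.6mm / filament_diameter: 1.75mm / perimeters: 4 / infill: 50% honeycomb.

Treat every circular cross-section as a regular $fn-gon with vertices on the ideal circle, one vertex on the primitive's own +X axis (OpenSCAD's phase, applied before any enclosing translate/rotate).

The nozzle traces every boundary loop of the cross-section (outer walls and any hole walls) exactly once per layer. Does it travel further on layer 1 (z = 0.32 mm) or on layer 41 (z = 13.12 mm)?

layer 41 (z = 13.12 mm)

Layer 1 (z = 0.32): the cube is present — its section is the full 23.5×21.5 rectangle (perimeter 90.00 mm); the cube at (7.5, -2) is not intersected at this z (z outside [13.5, 22.5]); the cube at (3, 11.5) is not intersected at this z (z outside [1, 14.5]); the cylinder at (13.5, -1) does not reach this height (z outside [6, 11]); Taking the union: only the 23.5×21.5 cube is present, so the union is just that shape — boundary = 90.00 mm. So its perimeter = 90.00 mm. Layer 41 (z = 13.12): the cube (footprint 23.5×21.5) is included at this height (perimeter 90.00 mm); the cube at (7.5, -2) does not reach this height (z outside [13.5, 22.5]); the 27×20 cube at (3, 11.5) contributes its full rectangle (perimeter 94.00 mm); the cylinder at (13.5, -1) is not intersected at this z (z outside [6, 11]); Combining (union): the regions partially overlap (shared area 205.00 mm²), so the edge portions inside another operand are dropped and the merged outline is re-measured after clipping — boundary = 123.00 mm. So its perimeter = 123.00 mm. Layer 41 is larger (123.00 vs 90.00 mm).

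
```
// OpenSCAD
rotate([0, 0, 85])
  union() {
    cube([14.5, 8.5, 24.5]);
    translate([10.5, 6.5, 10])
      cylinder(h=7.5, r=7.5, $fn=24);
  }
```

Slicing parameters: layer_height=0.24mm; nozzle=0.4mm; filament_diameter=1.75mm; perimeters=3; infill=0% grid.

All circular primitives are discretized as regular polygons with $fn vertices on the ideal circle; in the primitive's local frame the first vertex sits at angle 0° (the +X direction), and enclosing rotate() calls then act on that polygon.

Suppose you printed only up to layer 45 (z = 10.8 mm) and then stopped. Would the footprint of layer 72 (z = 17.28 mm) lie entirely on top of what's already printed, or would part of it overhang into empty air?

entirely on top

Compare the two slices. At z = 10.8: the 14.5×8.5 cube contributes its full rectangle (area 123.25 mm²); the cylinder at (10.5, 6.5): section is a regular 24-gon, circumradius r=7.5 (area = (24/2)·7.500²·sin(360°/24) = 174.70 mm²); Combining (union): the regions partially overlap — summed areas 297.95 mm² minus the doubly-counted overlap 90.02 mm² gives 207.93 mm² — area = 207.93 mm²; (rotated 85° about Z; rotation is an isometry so areas/perimeters/island counts are preserved). At z = 17.28: the cube is present — its section is the full 14.5×8.5 rectangle (area 123.25 mm²); the r=7.5 cylinder at (10.5, 6.5) contributes a regular 24-gon of circumradius 7.5 (area = (24/2)·7.500²·sin(360°/24) = 174.70 mm²); Combining (union): the regions partially overlap — summed areas 297.95 mm² minus the doubly-counted overlap 90.02 mm² gives 207.93 mm² — area = 207.93 mm²; (rotated 85° about Z; rotation is an isometry so areas/perimeters/island counts are preserved). Checking containment: the cross-section at z = 17.28 is a subset of the cross-section at z = 10.8.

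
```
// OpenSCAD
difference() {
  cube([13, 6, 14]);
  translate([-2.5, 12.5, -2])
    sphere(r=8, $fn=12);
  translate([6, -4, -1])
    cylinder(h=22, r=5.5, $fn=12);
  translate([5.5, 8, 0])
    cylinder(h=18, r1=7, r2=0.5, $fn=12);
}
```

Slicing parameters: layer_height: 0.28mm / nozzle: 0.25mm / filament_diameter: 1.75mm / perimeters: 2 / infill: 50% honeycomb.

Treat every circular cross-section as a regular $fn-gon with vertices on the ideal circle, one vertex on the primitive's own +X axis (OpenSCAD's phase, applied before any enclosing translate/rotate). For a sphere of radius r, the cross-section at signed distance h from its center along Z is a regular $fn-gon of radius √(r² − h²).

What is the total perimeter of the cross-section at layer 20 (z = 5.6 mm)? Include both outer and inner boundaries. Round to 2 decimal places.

41.26 mm

At z = 5.6 mm: the cube (footprint 13×6) is included at this height (perimeter 38.00 mm); the sphere at (-2.5, 12.5): section is a regular 12-gon, circumradius = √(r²−h²) = √(8²−7.6²) = 2.498 (perimeter = 2·12·2.498·sin(180°/12) = 15.52 mm); the r=5.5 cylinder at (6, -4) gives a regular 12-gon of circumradius 5.5 (constant along its height) (perimeter = 2·12·5.500·sin(180°/12) = 34.16 mm); the cone at (5.5, 8): at t=0.311 of its height the radius interpolates to r₁+(r₂−r₁)t = 4.978, giving a regular 12-gon of that circumradius (perimeter = 2·12·4.978·sin(180°/12) = 30.92 mm); After the difference (first − rest): starting from the 13×6 cube, the r=8 sphere at (-2.5, 12.5) misses the remaining region (no effect); the r=5.5 cylinder at (6, -4) partially overlaps it — only the 6.81 mm² overlap (of its 90.75 mm²) is removed, clipping the outline; the cone at (5.5, 8) partially overlaps it — only the 18.33 mm² overlap (of its 74.33 mm²) is removed, clipping the outline — boundary = 41.26 mm. Overall, the cross-section is a single solid region. Total boundary length (outer) = 41.26 mm.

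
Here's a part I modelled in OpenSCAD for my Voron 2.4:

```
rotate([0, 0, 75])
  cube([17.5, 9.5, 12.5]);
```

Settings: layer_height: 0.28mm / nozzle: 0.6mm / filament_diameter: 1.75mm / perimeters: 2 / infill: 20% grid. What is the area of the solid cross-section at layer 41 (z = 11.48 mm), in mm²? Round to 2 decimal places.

166.25 mm²

At z = 11.48 mm: the 17.5×9.5 cube contributes its full rectangle (area 166.25 mm²); (rotated 75° about Z; rotation is an isometry so areas/perimeters/island counts are preserved). Overall, the cross-section is a single solid region. Net area = 166.25 mm².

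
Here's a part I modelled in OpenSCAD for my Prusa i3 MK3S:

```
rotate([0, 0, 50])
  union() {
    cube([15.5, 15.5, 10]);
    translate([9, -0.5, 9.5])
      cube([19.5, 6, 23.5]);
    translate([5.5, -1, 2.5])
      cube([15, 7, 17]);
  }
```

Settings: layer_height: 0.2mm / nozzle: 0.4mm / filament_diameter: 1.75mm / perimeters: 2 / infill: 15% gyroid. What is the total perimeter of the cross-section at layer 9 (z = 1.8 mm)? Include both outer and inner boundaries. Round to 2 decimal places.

62.00 mm

At z = 1.8 mm: the cube (footprint 15.5×15.5) is included at this height (perimeter 62.00 mm); the cube at (9, -0.5) is not intersected at this z (z outside [9.5, 33]); the cube at (5.5, -1) is absent (z outside [2.5, 19.5]); Merging all regions: only the 15.5×15.5 cube is present, so the union is just that shape — boundary = 62.00 mm; (rotated 50° about Z; rotation is an isometry so areas/perimeters/island counts are preserved). Overall, the cross-section is a single solid region. Total boundary length (outer) = 62.00 mm.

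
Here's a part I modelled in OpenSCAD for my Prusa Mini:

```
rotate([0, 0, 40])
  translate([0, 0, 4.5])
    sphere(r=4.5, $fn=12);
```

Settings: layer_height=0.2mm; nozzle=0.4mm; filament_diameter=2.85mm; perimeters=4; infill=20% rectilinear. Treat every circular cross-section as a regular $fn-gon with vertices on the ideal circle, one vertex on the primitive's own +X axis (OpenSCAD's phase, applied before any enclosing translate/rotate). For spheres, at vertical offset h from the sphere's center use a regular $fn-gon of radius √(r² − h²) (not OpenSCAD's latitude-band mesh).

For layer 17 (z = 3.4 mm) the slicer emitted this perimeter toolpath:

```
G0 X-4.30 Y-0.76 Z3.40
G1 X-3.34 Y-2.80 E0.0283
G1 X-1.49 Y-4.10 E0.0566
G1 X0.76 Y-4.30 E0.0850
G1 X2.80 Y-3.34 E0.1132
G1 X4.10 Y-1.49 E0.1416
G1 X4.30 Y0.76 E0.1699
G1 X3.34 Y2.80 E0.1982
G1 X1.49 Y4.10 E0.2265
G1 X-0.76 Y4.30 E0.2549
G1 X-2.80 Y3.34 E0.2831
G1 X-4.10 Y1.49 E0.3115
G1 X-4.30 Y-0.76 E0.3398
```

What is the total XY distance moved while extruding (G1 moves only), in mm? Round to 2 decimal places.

Sum the Euclidean lengths of each G1 segment: total = 27.10 mm.

27.10 mm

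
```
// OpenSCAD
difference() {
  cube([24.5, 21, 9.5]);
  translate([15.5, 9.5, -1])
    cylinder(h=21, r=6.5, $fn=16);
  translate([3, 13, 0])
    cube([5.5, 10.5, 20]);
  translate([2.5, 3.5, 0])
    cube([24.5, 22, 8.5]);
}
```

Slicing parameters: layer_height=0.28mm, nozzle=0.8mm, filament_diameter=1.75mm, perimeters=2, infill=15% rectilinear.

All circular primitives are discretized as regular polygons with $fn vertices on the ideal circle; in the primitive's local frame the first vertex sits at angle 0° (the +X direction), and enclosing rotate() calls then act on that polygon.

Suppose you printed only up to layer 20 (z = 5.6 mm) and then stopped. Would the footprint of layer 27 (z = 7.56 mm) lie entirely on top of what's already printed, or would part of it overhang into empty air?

entirely on top

Compare the two slices. At z = 5.6: the 24.5×21 cube contributes its full rectangle (area 514.50 mm²); the r=6.5 cylinder at (15.5, 9.5) contributes a regular 16-gon of circumradius 6.5 (area = (16/2)·6.500²·sin(360°/16) = 129.35 mm²); the cube at (3, 13) is present — its section is the full 5.5×10.5 rectangle (area 57.75 mm²); the cube at (2.5, 3.5) is present — its section is the full 24.5×22 rectangle (area 539.00 mm²); Subtracting the remaining from the first: starting from the 24.5×21 cube (514.50 mm²), the r=6.5 cylinder at (15.5, 9.5) lies wholly inside it (removes its full 129.35 mm² and its 40.58 mm outline becomes a hole wall); the 5.5×10.5 cube at (3, 13) partially overlaps it — only the 44.00 mm² overlap (of its 57.75 mm²) is removed, clipping the outline; the 24.5×22 cube at (2.5, 3.5) partially overlaps it — only the 212.91 mm² overlap (of its 539.00 mm²) is removed, clipping the outline — area = 128.24 mm². At z = 7.56: the cube (footprint 24.5×21) is included at this height (area 514.50 mm²); the r=6.5 cylinder at (15.5, 9.5) contributes a regular 16-gon of circumradius 6.5 (area = (16/2)·6.500²·sin(360°/16) = 129.35 mm²); the cube at (3, 13) is present — its section is the full 5.5×10.5 rectangle (area 57.75 mm²); the 24.5×22 cube at (2.5, 3.5) contributes its full rectangle (area 539.00 mm²); After the difference (first − rest): starting from the 24.5×21 cube (514.50 mm²), the r=6.5 cylinder at (15.5, 9.5) lies wholly inside it (removes its full 129.35 mm² and its 40.58 mm outline becomes a hole wall); the 5.5×10.5 cube at (3, 13) partially overlaps it — only the 44.00 mm² overlap (of its 57.75 mm²) is removed, clipping the outline; the 24.5×22 cube at (2.5, 3.5) partially overlaps it — only the 212.91 mm² overlap (of its 539.00 mm²) is removed, clipping the outline — area = 128.24 mm². Checking containment: the cross-section at z = 7.56 is a subset of the cross-section at z = 5.6.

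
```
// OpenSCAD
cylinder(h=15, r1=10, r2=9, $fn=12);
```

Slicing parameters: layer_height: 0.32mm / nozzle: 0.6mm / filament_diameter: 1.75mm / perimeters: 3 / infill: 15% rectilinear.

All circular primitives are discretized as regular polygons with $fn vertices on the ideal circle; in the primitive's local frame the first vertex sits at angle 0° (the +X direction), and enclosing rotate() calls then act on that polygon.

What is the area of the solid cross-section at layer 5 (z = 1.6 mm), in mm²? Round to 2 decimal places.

293.63 mm²

At z = 1.6 mm: the cone contributes a regular 12-gon of circumradius 9.893 (interpolated between r1=10 and r2=9 at t=0.107) (area = (12/2)·9.893²·sin(360°/12) = 293.63 mm²). Overall, the cross-section is a single solid region. Net area = 293.63 mm².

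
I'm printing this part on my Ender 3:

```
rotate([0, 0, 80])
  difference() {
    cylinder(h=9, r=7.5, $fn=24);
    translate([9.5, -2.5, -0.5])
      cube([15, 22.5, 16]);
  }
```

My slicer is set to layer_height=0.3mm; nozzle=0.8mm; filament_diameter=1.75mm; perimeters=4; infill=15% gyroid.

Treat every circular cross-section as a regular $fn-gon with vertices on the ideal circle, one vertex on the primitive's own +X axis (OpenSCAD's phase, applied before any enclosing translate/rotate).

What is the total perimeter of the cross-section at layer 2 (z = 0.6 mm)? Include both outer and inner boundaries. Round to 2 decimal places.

46.99 mm

At z = 0.6 mm: the cylinder: section is a regular 24-gon, circumradius r=7.5 (perimeter = 2·24·7.500·sin(180°/24) = 46.99 mm); the cube at (9.5, -2.5) (footprint 15×22.5) is included at this height (perimeter 75.00 mm); After the difference (first − rest): starting from the r=7.5 cylinder, the 15×22.5 cube at (9.5, -2.5) misses the remaining region (no effect) — boundary = 46.99 mm; (rotated 80° about Z; rotation is an isometry so areas/perimeters/island counts are preserved). Overall, the cross-section is a single solid region. Total boundary length (outer) = 46.99 mm.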